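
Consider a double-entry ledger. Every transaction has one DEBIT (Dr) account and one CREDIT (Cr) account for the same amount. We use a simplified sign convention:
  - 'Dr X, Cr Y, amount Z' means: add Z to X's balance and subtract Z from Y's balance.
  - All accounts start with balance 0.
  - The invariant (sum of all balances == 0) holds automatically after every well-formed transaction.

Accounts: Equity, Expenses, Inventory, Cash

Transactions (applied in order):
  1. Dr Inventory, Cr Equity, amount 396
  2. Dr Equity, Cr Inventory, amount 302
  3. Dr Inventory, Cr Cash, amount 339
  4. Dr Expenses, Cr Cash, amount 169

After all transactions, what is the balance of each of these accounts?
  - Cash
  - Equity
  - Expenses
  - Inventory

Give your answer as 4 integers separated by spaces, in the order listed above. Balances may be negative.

After txn 1 (Dr Inventory, Cr Equity, amount 396): Equity=-396 Inventory=396
After txn 2 (Dr Equity, Cr Inventory, amount 302): Equity=-94 Inventory=94
After txn 3 (Dr Inventory, Cr Cash, amount 339): Cash=-339 Equity=-94 Inventory=433
After txn 4 (Dr Expenses, Cr Cash, amount 169): Cash=-508 Equity=-94 Expenses=169 Inventory=433

Answer: -508 -94 169 433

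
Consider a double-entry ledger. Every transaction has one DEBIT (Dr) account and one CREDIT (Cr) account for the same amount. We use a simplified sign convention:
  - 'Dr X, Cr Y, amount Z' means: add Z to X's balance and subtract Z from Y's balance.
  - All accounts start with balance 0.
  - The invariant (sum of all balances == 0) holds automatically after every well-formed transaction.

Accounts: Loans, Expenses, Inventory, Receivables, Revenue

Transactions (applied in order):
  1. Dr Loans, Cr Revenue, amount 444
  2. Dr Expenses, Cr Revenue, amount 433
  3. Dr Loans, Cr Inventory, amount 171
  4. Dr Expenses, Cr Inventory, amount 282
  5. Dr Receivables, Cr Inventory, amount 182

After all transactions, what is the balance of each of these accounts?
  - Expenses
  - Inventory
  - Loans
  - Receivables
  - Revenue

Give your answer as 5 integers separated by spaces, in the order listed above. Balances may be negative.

Answer: 715 -635 615 182 -877

Derivation:
After txn 1 (Dr Loans, Cr Revenue, amount 444): Loans=444 Revenue=-444
After txn 2 (Dr Expenses, Cr Revenue, amount 433): Expenses=433 Loans=444 Revenue=-877
After txn 3 (Dr Loans, Cr Inventory, amount 171): Expenses=433 Inventory=-171 Loans=615 Revenue=-877
After txn 4 (Dr Expenses, Cr Inventory, amount 282): Expenses=715 Inventory=-453 Loans=615 Revenue=-877
After txn 5 (Dr Receivables, Cr Inventory, amount 182): Expenses=715 Inventory=-635 Loans=615 Receivables=182 Revenue=-877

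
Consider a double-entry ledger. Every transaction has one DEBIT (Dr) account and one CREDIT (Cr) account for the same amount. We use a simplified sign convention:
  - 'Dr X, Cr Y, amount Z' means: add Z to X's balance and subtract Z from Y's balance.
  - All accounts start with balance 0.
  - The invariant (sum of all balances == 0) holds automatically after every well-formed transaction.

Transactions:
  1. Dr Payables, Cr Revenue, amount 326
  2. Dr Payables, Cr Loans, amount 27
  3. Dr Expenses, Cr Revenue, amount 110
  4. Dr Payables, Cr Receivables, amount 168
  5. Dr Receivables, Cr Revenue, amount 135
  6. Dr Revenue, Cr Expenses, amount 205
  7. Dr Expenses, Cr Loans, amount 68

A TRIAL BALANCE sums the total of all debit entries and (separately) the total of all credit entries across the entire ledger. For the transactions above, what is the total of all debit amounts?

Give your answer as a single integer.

Txn 1: debit+=326
Txn 2: debit+=27
Txn 3: debit+=110
Txn 4: debit+=168
Txn 5: debit+=135
Txn 6: debit+=205
Txn 7: debit+=68
Total debits = 1039

Answer: 1039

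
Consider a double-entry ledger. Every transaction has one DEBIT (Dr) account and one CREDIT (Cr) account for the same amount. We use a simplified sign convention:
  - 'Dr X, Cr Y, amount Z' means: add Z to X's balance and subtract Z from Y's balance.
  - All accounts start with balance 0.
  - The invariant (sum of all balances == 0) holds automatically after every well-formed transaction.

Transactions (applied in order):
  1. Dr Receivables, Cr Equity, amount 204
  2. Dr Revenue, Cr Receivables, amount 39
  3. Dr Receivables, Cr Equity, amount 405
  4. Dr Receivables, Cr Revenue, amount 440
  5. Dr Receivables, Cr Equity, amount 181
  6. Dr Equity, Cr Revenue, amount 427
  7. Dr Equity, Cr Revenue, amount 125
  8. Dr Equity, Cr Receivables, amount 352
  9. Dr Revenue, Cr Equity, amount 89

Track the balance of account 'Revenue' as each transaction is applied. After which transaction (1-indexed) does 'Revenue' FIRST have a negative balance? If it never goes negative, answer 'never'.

After txn 1: Revenue=0
After txn 2: Revenue=39
After txn 3: Revenue=39
After txn 4: Revenue=-401

Answer: 4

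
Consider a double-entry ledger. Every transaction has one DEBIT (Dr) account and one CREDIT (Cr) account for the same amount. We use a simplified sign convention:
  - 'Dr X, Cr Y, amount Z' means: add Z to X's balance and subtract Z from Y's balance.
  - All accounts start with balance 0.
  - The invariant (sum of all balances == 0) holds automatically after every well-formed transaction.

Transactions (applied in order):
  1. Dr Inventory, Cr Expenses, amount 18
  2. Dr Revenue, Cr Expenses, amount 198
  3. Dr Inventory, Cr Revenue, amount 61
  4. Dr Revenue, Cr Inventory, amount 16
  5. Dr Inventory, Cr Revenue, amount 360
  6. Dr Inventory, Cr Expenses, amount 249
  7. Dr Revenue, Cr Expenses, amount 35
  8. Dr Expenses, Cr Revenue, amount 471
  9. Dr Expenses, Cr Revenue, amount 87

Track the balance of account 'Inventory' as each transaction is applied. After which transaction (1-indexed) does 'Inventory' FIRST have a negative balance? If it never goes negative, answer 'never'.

Answer: never

Derivation:
After txn 1: Inventory=18
After txn 2: Inventory=18
After txn 3: Inventory=79
After txn 4: Inventory=63
After txn 5: Inventory=423
After txn 6: Inventory=672
After txn 7: Inventory=672
After txn 8: Inventory=672
After txn 9: Inventory=672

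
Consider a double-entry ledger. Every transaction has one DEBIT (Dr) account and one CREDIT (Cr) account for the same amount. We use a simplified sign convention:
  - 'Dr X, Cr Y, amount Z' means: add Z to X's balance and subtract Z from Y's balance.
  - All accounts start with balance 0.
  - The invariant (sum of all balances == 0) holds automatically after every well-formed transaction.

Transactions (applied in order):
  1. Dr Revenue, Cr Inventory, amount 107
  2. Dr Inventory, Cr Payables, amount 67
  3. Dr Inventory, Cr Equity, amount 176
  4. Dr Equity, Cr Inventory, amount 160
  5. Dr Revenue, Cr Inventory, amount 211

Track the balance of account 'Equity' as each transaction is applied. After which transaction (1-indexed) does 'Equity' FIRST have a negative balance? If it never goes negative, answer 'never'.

After txn 1: Equity=0
After txn 2: Equity=0
After txn 3: Equity=-176

Answer: 3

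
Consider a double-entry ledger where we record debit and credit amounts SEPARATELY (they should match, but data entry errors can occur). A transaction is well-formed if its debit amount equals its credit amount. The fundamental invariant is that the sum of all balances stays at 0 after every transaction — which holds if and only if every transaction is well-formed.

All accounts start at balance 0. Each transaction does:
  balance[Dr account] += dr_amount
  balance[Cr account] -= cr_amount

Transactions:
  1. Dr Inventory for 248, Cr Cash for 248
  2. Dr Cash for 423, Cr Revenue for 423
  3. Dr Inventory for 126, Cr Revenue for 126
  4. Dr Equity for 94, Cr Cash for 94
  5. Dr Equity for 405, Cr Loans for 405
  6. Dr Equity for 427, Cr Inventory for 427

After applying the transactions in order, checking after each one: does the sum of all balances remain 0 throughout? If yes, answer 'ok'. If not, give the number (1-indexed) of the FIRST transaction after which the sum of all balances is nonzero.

Answer: ok

Derivation:
After txn 1: dr=248 cr=248 sum_balances=0
After txn 2: dr=423 cr=423 sum_balances=0
After txn 3: dr=126 cr=126 sum_balances=0
After txn 4: dr=94 cr=94 sum_balances=0
After txn 5: dr=405 cr=405 sum_balances=0
After txn 6: dr=427 cr=427 sum_balances=0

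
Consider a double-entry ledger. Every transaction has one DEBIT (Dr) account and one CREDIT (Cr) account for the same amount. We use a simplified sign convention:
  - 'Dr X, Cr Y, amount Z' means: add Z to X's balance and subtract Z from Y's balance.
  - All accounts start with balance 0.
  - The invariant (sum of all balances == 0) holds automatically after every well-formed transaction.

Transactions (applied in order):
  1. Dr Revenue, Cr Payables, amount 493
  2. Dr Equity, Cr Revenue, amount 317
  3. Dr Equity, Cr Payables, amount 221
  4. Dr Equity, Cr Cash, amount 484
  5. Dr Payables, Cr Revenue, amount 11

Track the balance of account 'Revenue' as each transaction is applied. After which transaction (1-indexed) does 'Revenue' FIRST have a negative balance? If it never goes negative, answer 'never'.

Answer: never

Derivation:
After txn 1: Revenue=493
After txn 2: Revenue=176
After txn 3: Revenue=176
After txn 4: Revenue=176
After txn 5: Revenue=165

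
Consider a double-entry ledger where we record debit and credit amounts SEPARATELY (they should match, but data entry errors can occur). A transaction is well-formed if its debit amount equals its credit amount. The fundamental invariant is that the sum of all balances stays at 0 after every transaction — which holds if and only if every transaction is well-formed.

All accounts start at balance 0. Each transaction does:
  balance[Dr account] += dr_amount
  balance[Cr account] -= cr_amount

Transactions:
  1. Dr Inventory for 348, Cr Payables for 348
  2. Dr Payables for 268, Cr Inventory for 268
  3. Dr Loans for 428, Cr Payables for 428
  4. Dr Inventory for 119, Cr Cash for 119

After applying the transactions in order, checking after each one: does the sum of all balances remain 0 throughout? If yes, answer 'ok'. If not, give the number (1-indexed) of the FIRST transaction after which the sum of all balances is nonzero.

Answer: ok

Derivation:
After txn 1: dr=348 cr=348 sum_balances=0
After txn 2: dr=268 cr=268 sum_balances=0
After txn 3: dr=428 cr=428 sum_balances=0
After txn 4: dr=119 cr=119 sum_balances=0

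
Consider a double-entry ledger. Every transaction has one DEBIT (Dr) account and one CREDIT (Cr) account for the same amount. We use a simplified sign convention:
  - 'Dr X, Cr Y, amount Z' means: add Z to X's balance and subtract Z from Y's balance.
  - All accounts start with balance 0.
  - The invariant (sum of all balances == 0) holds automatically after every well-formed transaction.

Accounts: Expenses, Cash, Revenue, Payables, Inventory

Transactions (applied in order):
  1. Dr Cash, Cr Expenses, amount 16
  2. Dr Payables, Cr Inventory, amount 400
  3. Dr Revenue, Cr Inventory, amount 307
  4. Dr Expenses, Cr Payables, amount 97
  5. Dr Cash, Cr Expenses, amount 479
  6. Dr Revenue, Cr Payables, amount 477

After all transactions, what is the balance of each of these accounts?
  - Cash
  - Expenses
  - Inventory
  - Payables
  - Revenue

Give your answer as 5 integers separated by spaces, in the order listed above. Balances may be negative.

Answer: 495 -398 -707 -174 784

Derivation:
After txn 1 (Dr Cash, Cr Expenses, amount 16): Cash=16 Expenses=-16
After txn 2 (Dr Payables, Cr Inventory, amount 400): Cash=16 Expenses=-16 Inventory=-400 Payables=400
After txn 3 (Dr Revenue, Cr Inventory, amount 307): Cash=16 Expenses=-16 Inventory=-707 Payables=400 Revenue=307
After txn 4 (Dr Expenses, Cr Payables, amount 97): Cash=16 Expenses=81 Inventory=-707 Payables=303 Revenue=307
After txn 5 (Dr Cash, Cr Expenses, amount 479): Cash=495 Expenses=-398 Inventory=-707 Payables=303 Revenue=307
After txn 6 (Dr Revenue, Cr Payables, amount 477): Cash=495 Expenses=-398 Inventory=-707 Payables=-174 Revenue=784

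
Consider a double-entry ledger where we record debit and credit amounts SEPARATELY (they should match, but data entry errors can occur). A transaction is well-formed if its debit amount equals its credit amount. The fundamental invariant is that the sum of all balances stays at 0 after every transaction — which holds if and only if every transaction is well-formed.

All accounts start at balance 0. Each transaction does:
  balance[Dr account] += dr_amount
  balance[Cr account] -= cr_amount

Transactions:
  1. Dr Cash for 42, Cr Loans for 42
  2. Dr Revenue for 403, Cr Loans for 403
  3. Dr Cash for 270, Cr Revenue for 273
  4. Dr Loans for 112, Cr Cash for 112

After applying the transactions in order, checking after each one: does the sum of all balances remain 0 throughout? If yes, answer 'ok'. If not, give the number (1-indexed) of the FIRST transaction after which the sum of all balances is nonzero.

Answer: 3

Derivation:
After txn 1: dr=42 cr=42 sum_balances=0
After txn 2: dr=403 cr=403 sum_balances=0
After txn 3: dr=270 cr=273 sum_balances=-3
After txn 4: dr=112 cr=112 sum_balances=-3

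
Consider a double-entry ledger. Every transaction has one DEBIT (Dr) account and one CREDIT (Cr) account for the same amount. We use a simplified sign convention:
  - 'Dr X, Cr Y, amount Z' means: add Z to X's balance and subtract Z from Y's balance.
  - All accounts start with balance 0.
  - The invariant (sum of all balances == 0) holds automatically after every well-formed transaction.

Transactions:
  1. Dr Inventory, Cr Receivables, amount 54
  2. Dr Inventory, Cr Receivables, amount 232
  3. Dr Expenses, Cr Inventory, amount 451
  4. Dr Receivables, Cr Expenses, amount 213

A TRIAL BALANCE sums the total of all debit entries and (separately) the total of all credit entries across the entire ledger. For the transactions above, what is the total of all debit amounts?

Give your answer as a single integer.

Txn 1: debit+=54
Txn 2: debit+=232
Txn 3: debit+=451
Txn 4: debit+=213
Total debits = 950

Answer: 950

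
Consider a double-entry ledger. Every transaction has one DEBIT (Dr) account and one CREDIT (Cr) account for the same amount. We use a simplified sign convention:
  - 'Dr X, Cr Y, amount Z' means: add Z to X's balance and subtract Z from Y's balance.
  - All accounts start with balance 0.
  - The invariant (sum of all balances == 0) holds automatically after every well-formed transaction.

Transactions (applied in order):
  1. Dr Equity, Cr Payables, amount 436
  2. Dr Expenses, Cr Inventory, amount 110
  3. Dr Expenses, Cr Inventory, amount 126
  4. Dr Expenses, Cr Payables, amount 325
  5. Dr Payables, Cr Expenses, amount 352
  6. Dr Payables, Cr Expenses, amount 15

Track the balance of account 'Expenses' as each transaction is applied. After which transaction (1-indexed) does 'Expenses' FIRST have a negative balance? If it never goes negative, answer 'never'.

Answer: never

Derivation:
After txn 1: Expenses=0
After txn 2: Expenses=110
After txn 3: Expenses=236
After txn 4: Expenses=561
After txn 5: Expenses=209
After txn 6: Expenses=194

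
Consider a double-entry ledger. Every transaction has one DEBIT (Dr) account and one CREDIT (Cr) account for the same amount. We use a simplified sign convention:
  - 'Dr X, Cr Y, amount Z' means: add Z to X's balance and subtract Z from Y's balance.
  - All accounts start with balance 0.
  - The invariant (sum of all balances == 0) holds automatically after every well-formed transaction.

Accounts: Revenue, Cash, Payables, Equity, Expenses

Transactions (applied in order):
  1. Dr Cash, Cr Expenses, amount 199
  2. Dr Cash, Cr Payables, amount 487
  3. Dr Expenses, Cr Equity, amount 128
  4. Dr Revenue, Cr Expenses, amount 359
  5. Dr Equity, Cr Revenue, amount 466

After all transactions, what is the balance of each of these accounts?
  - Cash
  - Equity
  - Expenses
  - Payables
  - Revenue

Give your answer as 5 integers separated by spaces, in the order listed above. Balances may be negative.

Answer: 686 338 -430 -487 -107

Derivation:
After txn 1 (Dr Cash, Cr Expenses, amount 199): Cash=199 Expenses=-199
After txn 2 (Dr Cash, Cr Payables, amount 487): Cash=686 Expenses=-199 Payables=-487
After txn 3 (Dr Expenses, Cr Equity, amount 128): Cash=686 Equity=-128 Expenses=-71 Payables=-487
After txn 4 (Dr Revenue, Cr Expenses, amount 359): Cash=686 Equity=-128 Expenses=-430 Payables=-487 Revenue=359
After txn 5 (Dr Equity, Cr Revenue, amount 466): Cash=686 Equity=338 Expenses=-430 Payables=-487 Revenue=-107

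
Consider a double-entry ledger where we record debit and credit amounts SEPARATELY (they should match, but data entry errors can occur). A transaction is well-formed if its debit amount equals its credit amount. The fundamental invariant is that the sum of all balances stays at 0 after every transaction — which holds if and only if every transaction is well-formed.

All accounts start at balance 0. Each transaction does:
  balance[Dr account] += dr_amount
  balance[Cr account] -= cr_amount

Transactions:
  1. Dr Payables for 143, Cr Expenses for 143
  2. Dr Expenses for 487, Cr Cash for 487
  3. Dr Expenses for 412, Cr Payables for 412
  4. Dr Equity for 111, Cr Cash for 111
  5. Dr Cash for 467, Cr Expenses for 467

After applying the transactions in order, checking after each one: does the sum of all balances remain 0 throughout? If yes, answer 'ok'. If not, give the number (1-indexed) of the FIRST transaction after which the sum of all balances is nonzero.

Answer: ok

Derivation:
After txn 1: dr=143 cr=143 sum_balances=0
After txn 2: dr=487 cr=487 sum_balances=0
After txn 3: dr=412 cr=412 sum_balances=0
After txn 4: dr=111 cr=111 sum_balances=0
After txn 5: dr=467 cr=467 sum_balances=0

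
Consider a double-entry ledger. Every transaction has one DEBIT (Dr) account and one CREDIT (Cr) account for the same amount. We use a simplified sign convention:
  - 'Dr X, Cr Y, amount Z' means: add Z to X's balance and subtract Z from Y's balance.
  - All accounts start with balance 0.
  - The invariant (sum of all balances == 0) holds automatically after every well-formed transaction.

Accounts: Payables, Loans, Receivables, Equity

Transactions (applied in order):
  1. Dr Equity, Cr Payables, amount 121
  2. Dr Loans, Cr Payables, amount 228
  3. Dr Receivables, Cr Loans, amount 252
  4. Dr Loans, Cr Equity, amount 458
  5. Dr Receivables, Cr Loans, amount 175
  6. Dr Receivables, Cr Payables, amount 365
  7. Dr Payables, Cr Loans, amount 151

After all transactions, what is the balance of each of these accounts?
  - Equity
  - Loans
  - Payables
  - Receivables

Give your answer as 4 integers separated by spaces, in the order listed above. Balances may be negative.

Answer: -337 108 -563 792

Derivation:
After txn 1 (Dr Equity, Cr Payables, amount 121): Equity=121 Payables=-121
After txn 2 (Dr Loans, Cr Payables, amount 228): Equity=121 Loans=228 Payables=-349
After txn 3 (Dr Receivables, Cr Loans, amount 252): Equity=121 Loans=-24 Payables=-349 Receivables=252
After txn 4 (Dr Loans, Cr Equity, amount 458): Equity=-337 Loans=434 Payables=-349 Receivables=252
After txn 5 (Dr Receivables, Cr Loans, amount 175): Equity=-337 Loans=259 Payables=-349 Receivables=427
After txn 6 (Dr Receivables, Cr Payables, amount 365): Equity=-337 Loans=259 Payables=-714 Receivables=792
After txn 7 (Dr Payables, Cr Loans, amount 151): Equity=-337 Loans=108 Payables=-563 Receivables=792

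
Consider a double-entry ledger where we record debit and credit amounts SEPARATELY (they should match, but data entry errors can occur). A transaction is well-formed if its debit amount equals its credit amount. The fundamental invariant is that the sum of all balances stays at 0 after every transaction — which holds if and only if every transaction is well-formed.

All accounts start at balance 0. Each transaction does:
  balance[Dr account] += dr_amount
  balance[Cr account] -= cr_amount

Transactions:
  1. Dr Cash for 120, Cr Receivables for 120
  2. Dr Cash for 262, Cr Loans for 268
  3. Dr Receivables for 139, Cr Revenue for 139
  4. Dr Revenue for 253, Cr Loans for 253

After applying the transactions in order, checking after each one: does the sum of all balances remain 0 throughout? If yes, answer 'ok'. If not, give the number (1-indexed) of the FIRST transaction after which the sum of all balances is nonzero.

Answer: 2

Derivation:
After txn 1: dr=120 cr=120 sum_balances=0
After txn 2: dr=262 cr=268 sum_balances=-6
After txn 3: dr=139 cr=139 sum_balances=-6
After txn 4: dr=253 cr=253 sum_balances=-6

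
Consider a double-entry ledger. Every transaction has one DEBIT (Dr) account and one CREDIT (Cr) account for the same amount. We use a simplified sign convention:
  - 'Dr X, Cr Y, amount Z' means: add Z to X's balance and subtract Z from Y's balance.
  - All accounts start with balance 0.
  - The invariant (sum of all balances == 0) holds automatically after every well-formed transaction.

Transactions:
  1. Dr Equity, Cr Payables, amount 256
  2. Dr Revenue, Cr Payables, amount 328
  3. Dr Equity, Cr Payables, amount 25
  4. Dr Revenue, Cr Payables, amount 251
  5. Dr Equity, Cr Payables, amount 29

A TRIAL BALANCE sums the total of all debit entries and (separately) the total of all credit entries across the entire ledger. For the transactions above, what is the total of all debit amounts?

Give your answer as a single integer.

Answer: 889

Derivation:
Txn 1: debit+=256
Txn 2: debit+=328
Txn 3: debit+=25
Txn 4: debit+=251
Txn 5: debit+=29
Total debits = 889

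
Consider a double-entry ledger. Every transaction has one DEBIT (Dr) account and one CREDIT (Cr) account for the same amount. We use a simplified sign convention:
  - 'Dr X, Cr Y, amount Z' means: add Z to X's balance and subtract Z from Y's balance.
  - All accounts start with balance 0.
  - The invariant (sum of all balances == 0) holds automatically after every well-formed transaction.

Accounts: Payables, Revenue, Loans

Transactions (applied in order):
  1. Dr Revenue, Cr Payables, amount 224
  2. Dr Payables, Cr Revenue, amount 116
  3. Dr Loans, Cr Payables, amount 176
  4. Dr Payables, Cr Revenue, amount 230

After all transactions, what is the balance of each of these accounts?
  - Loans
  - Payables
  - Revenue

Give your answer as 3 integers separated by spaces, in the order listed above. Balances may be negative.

After txn 1 (Dr Revenue, Cr Payables, amount 224): Payables=-224 Revenue=224
After txn 2 (Dr Payables, Cr Revenue, amount 116): Payables=-108 Revenue=108
After txn 3 (Dr Loans, Cr Payables, amount 176): Loans=176 Payables=-284 Revenue=108
After txn 4 (Dr Payables, Cr Revenue, amount 230): Loans=176 Payables=-54 Revenue=-122

Answer: 176 -54 -122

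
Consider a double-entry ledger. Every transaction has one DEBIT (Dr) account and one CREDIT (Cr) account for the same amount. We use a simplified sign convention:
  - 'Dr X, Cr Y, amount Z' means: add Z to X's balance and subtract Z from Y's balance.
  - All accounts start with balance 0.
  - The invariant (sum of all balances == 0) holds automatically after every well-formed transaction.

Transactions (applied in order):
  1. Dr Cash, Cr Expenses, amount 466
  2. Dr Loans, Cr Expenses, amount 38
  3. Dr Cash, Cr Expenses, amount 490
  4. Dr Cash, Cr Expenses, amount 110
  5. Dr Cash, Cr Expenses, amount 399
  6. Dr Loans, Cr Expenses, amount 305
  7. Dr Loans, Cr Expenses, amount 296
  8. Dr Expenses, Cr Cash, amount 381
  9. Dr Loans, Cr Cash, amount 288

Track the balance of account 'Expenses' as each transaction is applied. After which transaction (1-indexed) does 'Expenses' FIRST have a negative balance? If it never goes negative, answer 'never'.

Answer: 1

Derivation:
After txn 1: Expenses=-466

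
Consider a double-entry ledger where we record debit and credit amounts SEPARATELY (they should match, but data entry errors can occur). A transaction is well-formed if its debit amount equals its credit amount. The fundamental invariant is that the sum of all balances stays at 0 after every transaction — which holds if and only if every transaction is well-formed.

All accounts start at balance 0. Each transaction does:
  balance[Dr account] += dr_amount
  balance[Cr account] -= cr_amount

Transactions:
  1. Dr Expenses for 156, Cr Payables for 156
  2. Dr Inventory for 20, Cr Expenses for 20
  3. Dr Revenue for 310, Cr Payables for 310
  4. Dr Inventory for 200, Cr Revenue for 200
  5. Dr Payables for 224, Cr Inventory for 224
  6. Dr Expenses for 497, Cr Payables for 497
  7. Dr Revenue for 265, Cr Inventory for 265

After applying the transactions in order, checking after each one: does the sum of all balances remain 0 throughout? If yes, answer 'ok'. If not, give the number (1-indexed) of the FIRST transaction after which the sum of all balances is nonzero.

Answer: ok

Derivation:
After txn 1: dr=156 cr=156 sum_balances=0
After txn 2: dr=20 cr=20 sum_balances=0
After txn 3: dr=310 cr=310 sum_balances=0
After txn 4: dr=200 cr=200 sum_balances=0
After txn 5: dr=224 cr=224 sum_balances=0
After txn 6: dr=497 cr=497 sum_balances=0
After txn 7: dr=265 cr=265 sum_balances=0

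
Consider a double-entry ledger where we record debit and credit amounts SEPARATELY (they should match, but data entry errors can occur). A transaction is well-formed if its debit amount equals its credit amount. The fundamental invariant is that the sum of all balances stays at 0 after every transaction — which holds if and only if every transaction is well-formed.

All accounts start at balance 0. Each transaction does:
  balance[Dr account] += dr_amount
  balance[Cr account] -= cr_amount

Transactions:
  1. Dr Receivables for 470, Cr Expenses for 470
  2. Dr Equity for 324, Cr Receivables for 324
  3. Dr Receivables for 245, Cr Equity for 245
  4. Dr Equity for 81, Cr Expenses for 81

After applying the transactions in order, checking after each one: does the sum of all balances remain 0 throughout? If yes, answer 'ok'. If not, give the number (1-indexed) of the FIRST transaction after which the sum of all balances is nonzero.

Answer: ok

Derivation:
After txn 1: dr=470 cr=470 sum_balances=0
After txn 2: dr=324 cr=324 sum_balances=0
After txn 3: dr=245 cr=245 sum_balances=0
After txn 4: dr=81 cr=81 sum_balances=0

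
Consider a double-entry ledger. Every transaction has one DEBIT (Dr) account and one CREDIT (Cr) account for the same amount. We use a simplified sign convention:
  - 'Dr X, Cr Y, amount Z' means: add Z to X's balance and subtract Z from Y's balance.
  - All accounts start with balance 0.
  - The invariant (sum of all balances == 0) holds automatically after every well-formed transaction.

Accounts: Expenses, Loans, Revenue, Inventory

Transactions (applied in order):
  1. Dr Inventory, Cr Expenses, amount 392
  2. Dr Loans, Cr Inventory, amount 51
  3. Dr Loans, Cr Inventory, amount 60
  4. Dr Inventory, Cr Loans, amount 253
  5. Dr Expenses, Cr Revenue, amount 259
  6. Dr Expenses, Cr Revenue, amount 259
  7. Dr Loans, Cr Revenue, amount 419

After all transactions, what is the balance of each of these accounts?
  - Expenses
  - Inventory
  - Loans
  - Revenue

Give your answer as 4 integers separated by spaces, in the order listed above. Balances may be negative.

After txn 1 (Dr Inventory, Cr Expenses, amount 392): Expenses=-392 Inventory=392
After txn 2 (Dr Loans, Cr Inventory, amount 51): Expenses=-392 Inventory=341 Loans=51
After txn 3 (Dr Loans, Cr Inventory, amount 60): Expenses=-392 Inventory=281 Loans=111
After txn 4 (Dr Inventory, Cr Loans, amount 253): Expenses=-392 Inventory=534 Loans=-142
After txn 5 (Dr Expenses, Cr Revenue, amount 259): Expenses=-133 Inventory=534 Loans=-142 Revenue=-259
After txn 6 (Dr Expenses, Cr Revenue, amount 259): Expenses=126 Inventory=534 Loans=-142 Revenue=-518
After txn 7 (Dr Loans, Cr Revenue, amount 419): Expenses=126 Inventory=534 Loans=277 Revenue=-937

Answer: 126 534 277 -937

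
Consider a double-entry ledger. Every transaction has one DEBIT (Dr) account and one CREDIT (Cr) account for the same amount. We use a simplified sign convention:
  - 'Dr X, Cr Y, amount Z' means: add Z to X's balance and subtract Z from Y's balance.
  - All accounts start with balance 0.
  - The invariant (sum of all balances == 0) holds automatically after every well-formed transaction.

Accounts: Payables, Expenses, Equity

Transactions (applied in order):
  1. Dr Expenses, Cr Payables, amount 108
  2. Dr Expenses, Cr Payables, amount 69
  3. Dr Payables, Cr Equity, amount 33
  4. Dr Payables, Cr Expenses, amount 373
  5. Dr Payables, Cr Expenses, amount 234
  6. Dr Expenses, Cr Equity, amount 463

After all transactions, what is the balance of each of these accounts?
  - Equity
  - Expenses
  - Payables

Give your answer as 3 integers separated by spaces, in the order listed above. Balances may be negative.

After txn 1 (Dr Expenses, Cr Payables, amount 108): Expenses=108 Payables=-108
After txn 2 (Dr Expenses, Cr Payables, amount 69): Expenses=177 Payables=-177
After txn 3 (Dr Payables, Cr Equity, amount 33): Equity=-33 Expenses=177 Payables=-144
After txn 4 (Dr Payables, Cr Expenses, amount 373): Equity=-33 Expenses=-196 Payables=229
After txn 5 (Dr Payables, Cr Expenses, amount 234): Equity=-33 Expenses=-430 Payables=463
After txn 6 (Dr Expenses, Cr Equity, amount 463): Equity=-496 Expenses=33 Payables=463

Answer: -496 33 463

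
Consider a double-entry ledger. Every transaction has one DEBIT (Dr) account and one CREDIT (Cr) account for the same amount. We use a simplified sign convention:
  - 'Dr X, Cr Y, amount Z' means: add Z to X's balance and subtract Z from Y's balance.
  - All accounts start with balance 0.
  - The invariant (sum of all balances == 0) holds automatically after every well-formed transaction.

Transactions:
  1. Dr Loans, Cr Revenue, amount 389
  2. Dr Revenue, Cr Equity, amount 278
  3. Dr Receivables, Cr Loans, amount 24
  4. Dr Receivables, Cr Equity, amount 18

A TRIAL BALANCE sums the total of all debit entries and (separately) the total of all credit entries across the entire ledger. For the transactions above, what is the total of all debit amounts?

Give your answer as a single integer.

Txn 1: debit+=389
Txn 2: debit+=278
Txn 3: debit+=24
Txn 4: debit+=18
Total debits = 709

Answer: 709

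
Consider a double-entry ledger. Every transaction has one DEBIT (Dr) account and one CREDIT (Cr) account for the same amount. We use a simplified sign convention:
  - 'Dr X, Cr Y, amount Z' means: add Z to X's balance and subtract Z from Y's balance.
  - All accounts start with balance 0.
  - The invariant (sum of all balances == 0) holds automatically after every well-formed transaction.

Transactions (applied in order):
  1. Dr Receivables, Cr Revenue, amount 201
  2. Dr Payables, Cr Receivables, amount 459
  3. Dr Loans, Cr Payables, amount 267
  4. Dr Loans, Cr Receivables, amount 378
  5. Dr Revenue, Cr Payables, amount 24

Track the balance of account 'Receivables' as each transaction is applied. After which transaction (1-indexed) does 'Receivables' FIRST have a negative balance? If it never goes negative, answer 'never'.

Answer: 2

Derivation:
After txn 1: Receivables=201
After txn 2: Receivables=-258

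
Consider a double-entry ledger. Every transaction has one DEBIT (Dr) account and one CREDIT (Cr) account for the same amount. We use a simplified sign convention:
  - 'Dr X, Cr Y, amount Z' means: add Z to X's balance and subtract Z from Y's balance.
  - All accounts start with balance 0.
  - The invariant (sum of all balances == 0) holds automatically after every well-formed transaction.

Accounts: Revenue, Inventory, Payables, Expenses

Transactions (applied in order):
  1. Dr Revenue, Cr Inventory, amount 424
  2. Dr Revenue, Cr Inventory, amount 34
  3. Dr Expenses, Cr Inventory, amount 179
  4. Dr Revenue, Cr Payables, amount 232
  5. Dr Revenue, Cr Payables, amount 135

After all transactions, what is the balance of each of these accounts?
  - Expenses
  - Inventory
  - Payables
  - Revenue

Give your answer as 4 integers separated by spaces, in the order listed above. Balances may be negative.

After txn 1 (Dr Revenue, Cr Inventory, amount 424): Inventory=-424 Revenue=424
After txn 2 (Dr Revenue, Cr Inventory, amount 34): Inventory=-458 Revenue=458
After txn 3 (Dr Expenses, Cr Inventory, amount 179): Expenses=179 Inventory=-637 Revenue=458
After txn 4 (Dr Revenue, Cr Payables, amount 232): Expenses=179 Inventory=-637 Payables=-232 Revenue=690
After txn 5 (Dr Revenue, Cr Payables, amount 135): Expenses=179 Inventory=-637 Payables=-367 Revenue=825

Answer: 179 -637 -367 825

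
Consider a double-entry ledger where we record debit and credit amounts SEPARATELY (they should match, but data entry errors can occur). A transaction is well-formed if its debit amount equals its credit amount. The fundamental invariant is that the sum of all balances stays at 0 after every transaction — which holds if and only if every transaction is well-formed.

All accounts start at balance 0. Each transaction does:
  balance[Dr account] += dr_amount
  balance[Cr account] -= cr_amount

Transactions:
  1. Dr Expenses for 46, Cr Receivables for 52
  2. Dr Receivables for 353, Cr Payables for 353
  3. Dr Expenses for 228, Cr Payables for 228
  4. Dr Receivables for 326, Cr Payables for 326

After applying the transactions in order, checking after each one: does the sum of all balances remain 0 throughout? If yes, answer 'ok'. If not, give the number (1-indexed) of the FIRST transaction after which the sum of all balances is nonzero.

After txn 1: dr=46 cr=52 sum_balances=-6
After txn 2: dr=353 cr=353 sum_balances=-6
After txn 3: dr=228 cr=228 sum_balances=-6
After txn 4: dr=326 cr=326 sum_balances=-6

Answer: 1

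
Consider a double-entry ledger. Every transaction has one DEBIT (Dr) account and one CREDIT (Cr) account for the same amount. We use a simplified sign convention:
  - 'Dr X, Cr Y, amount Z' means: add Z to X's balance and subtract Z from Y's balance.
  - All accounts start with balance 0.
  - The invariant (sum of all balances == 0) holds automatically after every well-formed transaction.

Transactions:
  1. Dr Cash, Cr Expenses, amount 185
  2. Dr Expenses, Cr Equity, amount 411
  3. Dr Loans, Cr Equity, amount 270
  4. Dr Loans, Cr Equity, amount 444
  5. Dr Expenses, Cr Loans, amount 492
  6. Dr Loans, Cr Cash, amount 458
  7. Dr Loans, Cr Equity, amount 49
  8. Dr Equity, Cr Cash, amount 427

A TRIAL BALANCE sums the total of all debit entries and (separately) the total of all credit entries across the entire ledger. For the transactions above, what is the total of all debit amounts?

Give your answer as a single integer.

Answer: 2736

Derivation:
Txn 1: debit+=185
Txn 2: debit+=411
Txn 3: debit+=270
Txn 4: debit+=444
Txn 5: debit+=492
Txn 6: debit+=458
Txn 7: debit+=49
Txn 8: debit+=427
Total debits = 2736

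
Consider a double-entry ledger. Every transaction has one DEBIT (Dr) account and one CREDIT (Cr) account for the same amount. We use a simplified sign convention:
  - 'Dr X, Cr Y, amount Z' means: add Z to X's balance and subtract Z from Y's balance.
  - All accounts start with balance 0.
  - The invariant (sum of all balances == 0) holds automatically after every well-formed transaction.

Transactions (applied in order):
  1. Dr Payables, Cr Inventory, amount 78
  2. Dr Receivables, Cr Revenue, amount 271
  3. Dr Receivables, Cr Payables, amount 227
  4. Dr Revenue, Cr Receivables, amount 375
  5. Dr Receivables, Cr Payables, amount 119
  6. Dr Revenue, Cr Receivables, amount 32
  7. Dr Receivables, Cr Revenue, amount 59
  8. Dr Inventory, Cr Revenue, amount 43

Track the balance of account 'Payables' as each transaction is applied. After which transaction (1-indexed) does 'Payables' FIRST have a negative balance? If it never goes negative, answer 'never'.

Answer: 3

Derivation:
After txn 1: Payables=78
After txn 2: Payables=78
After txn 3: Payables=-149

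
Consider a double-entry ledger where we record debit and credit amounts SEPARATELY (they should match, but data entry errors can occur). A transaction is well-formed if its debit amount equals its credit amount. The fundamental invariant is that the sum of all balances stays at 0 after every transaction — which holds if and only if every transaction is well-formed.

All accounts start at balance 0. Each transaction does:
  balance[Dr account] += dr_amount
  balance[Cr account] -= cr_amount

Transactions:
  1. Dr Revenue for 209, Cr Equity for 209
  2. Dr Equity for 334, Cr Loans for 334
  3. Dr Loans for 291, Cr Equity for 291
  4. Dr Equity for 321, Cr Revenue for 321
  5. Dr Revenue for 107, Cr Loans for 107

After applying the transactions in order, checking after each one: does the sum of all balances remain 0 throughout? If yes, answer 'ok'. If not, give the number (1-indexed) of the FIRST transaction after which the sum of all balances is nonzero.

After txn 1: dr=209 cr=209 sum_balances=0
After txn 2: dr=334 cr=334 sum_balances=0
After txn 3: dr=291 cr=291 sum_balances=0
After txn 4: dr=321 cr=321 sum_balances=0
After txn 5: dr=107 cr=107 sum_balances=0

Answer: ok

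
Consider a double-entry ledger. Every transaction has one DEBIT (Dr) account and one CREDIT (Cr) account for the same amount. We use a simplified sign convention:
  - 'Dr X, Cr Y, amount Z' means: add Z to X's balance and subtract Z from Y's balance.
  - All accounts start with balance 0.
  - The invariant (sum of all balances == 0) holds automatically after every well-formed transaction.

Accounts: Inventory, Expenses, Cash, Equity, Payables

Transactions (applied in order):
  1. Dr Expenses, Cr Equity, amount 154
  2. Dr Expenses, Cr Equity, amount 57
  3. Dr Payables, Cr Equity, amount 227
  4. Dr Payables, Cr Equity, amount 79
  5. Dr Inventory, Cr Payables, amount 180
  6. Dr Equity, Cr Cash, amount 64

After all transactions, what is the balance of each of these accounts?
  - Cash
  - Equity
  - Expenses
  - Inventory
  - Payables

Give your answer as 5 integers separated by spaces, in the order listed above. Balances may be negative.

Answer: -64 -453 211 180 126

Derivation:
After txn 1 (Dr Expenses, Cr Equity, amount 154): Equity=-154 Expenses=154
After txn 2 (Dr Expenses, Cr Equity, amount 57): Equity=-211 Expenses=211
After txn 3 (Dr Payables, Cr Equity, amount 227): Equity=-438 Expenses=211 Payables=227
After txn 4 (Dr Payables, Cr Equity, amount 79): Equity=-517 Expenses=211 Payables=306
After txn 5 (Dr Inventory, Cr Payables, amount 180): Equity=-517 Expenses=211 Inventory=180 Payables=126
After txn 6 (Dr Equity, Cr Cash, amount 64): Cash=-64 Equity=-453 Expenses=211 Inventory=180 Payables=126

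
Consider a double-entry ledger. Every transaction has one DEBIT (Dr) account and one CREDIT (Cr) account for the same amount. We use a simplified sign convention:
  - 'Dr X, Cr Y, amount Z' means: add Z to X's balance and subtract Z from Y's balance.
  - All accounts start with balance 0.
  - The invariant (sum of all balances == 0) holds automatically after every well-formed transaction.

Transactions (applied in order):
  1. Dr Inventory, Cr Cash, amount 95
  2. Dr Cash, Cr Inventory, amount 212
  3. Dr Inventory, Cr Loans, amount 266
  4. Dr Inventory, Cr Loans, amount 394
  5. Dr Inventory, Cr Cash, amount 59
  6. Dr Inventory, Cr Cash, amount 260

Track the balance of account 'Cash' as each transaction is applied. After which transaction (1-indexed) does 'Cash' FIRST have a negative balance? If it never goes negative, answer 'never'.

Answer: 1

Derivation:
After txn 1: Cash=-95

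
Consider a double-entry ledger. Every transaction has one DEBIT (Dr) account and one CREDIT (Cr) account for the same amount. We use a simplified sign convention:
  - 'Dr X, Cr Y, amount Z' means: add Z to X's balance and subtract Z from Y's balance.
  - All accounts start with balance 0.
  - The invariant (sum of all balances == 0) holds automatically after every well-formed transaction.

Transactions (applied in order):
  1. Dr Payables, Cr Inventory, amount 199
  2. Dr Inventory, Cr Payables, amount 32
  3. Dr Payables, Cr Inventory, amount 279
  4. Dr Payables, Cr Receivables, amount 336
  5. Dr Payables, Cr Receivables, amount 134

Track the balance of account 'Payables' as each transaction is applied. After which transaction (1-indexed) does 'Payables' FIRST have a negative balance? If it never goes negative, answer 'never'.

After txn 1: Payables=199
After txn 2: Payables=167
After txn 3: Payables=446
After txn 4: Payables=782
After txn 5: Payables=916

Answer: never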